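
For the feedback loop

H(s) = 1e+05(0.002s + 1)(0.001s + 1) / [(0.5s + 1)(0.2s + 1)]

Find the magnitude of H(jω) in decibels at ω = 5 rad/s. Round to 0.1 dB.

88.4 dB

At ω = 5 rad/s:
zero (1 + j5·0.002) = 1 + j0.01 → |·| ≈ 1, ∠ ≈ 0.57°
zero (1 + j5·0.001) = 1 + j0.005 → |·| ≈ 1, ∠ ≈ 0.29°
pole (1 + j5·0.5) = 1 + j2.5 → |·| ≈ 2.6926, ∠ ≈ 68.20°
pole (1 + j5·0.2) = 1 + j1 → |·| ≈ 1.4142, ∠ ≈ 45.00°
|H| = 1e+05 · 1 · 1 / (2.6926 · 1.4142) ≈ 26261
Gain = 20 log₁₀(26261) ≈ 88.39 dB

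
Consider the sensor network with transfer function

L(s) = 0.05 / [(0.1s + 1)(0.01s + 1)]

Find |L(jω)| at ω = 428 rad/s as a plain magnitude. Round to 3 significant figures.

0.000266

At ω = 428 rad/s:
pole (1 + j428·0.1) = 1 + j42.8 → |·| ≈ 42.812, ∠ ≈ 88.66°
pole (1 + j428·0.01) = 1 + j4.28 → |·| ≈ 4.3953, ∠ ≈ 76.85°
|L| = 0.05 · 1 / (42.812 · 4.3953) ≈ 0.00026571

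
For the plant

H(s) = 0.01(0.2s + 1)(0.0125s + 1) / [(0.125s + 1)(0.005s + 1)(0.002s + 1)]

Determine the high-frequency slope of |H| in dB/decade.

Each pole contributes −20 dB/decade at high frequency; each zero contributes +20 dB/decade.
Net: 2 zero(s) − 3 pole(s) → -20 dB/decade.

-20 dB/decade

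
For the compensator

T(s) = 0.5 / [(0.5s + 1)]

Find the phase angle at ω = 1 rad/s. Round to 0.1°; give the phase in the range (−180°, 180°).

At ω = 1 rad/s:
pole (1 + j1·0.5) = 1 + j0.5 → |·| ≈ 1.118, ∠ ≈ 26.57°
∠T = (0°) − (26.57°) = -26.57°

-26.6°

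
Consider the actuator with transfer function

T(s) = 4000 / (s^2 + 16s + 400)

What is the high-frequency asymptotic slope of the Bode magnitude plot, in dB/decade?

Each pole contributes −20 dB/decade at high frequency; each zero contributes +20 dB/decade.
Net: 0 zero(s) − 2 pole(s) → -40 dB/decade.

-40 dB/decade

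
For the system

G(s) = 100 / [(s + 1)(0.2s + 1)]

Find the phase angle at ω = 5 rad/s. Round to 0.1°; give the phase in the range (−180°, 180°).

-123.7°

At ω = 5 rad/s:
pole (1 + j5·1) = 1 + j5 → |·| ≈ 5.099, ∠ ≈ 78.69°
pole (1 + j5·0.2) = 1 + j1 → |·| ≈ 1.4142, ∠ ≈ 45.00°
∠G = (0°) − (78.69° + 45.00°) = -123.69°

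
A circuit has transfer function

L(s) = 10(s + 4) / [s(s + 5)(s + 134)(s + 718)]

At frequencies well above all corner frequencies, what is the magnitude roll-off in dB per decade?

Each pole contributes −20 dB/decade at high frequency; each zero contributes +20 dB/decade.
Net: 1 zero(s) − 4 pole(s) → -60 dB/decade.

-60 dB/decade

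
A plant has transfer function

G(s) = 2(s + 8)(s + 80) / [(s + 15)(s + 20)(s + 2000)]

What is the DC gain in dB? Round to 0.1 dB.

-53.4 dB

G(0) = 2·8·80 / (15·20·2000) ≈ 0.0021333
20 log₁₀(0.0021333) ≈ -53.42 dB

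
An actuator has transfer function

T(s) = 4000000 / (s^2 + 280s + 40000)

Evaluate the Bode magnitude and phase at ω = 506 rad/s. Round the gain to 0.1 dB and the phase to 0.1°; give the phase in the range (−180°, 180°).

At s = jω = j506:
quadratic: (j506)² + 280·j506 + 40000 = -216036 + j141680 → |·| ≈ 2.5835e+05, ∠ ≈ 146.74°
|T| = 4000000 / 2.5835e+05 ≈ 15.483
Gain = 20 log₁₀(15.483) ≈ 23.80 dB
∠T = 0.00° − 146.74° = -146.74°

23.8 dB, -146.7°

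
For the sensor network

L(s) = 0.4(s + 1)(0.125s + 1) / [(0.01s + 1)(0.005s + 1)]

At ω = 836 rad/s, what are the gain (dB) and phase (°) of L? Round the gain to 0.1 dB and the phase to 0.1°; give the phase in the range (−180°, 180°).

59.7 dB, 19.7°

At ω = 836 rad/s:
zero (1 + j836·1) = 1 + j836 → |·| ≈ 836, ∠ ≈ 89.93°
zero (1 + j836·0.125) = 1 + j104.5 → |·| ≈ 104.5, ∠ ≈ 89.45°
pole (1 + j836·0.01) = 1 + j8.36 → |·| ≈ 8.4196, ∠ ≈ 83.18°
pole (1 + j836·0.005) = 1 + j4.18 → |·| ≈ 4.298, ∠ ≈ 76.55°
|L| = 0.4 · 836 · 104.5 / (8.4196 · 4.298) ≈ 965.66
Gain = 20 log₁₀(965.66) ≈ 59.70 dB
∠L = (89.93° + 89.45°) − (83.18° + 76.55°) = 19.65°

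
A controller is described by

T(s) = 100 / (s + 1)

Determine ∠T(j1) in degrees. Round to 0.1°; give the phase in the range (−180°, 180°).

Substitute s = j1:
Numerator: 100 = 100 + j0
Denominator: (j1) + 1 = 1 + j1
|N| = √(100² + 0²) ≈ 100, ∠N ≈ 0.00°
|D| = √(1² + 1²) ≈ 1.4142, ∠D ≈ 45.00°
∠T = 0.00° − 45.00° = -45.00°

-45.0°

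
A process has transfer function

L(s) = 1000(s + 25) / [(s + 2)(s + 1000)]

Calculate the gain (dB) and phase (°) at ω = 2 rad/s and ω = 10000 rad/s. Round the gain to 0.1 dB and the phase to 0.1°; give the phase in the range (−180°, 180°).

At s = jω = j2:
zero (s+25): 25 + j2 → |·| = √(25²+2²) = √629 ≈ 25.08, ∠ = arctan(2/25) ≈ 4.57°
pole (s+2): 2 + j2 → |·| = √(2²+2²) = √8 ≈ 2.8284, ∠ = arctan(2/2) ≈ 45.00°
pole (s+1000): 1000 + j2 → |·| = √(1000²+2²) = √1000004 ≈ 1000, ∠ = arctan(2/1000) ≈ 0.11°
|L| = 1000 · 25.08 / 2828.4 ≈ 8.8672
Gain = 20 log₁₀(8.8672) ≈ 18.96 dB
∠L = 4.57° − 45.11° = -40.54°

At s = jω = j10000:
zero (s+25): 25 + j10000 → |·| = √(25²+10000²) = √100000625 ≈ 10000, ∠ = arctan(10000/25) ≈ 89.86°
pole (s+2): 2 + j10000 → |·| = √(2²+10000²) = √100000004 ≈ 10000, ∠ = arctan(10000/2) ≈ 89.99°
pole (s+1000): 1000 + j10000 → |·| = √(1000²+10000²) = √101000000 ≈ 10050, ∠ = arctan(10000/1000) ≈ 84.29°
|L| = 1000 · 10000 / 1.005e+08 ≈ 0.099502
Gain = 20 log₁₀(0.099502) ≈ -20.04 dB
∠L = 89.86° − 174.28° = -84.42°

ω = 2: 19.0 dB, -40.5°; ω = 10000: -20.0 dB, -84.4°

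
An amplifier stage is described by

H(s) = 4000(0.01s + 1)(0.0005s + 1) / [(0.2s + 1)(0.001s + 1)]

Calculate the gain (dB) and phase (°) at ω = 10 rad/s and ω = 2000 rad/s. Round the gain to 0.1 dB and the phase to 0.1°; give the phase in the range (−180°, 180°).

ω = 10: 65.1 dB, -58.0°; ω = 2000: 42.1 dB, -21.2°

At ω = 10 rad/s:
zero (1 + j10·0.01) = 1 + j0.1 → |·| ≈ 1.005, ∠ ≈ 5.71°
zero (1 + j10·0.0005) = 1 + j0.005 → |·| ≈ 1, ∠ ≈ 0.29°
pole (1 + j10·0.2) = 1 + j2 → |·| ≈ 2.2361, ∠ ≈ 63.43°
pole (1 + j10·0.001) = 1 + j0.01 → |·| ≈ 1, ∠ ≈ 0.57°
|H| = 4000 · 1.005 · 1 / (2.2361 · 1) ≈ 1797.8
Gain = 20 log₁₀(1797.8) ≈ 65.09 dB
∠H = (5.71° + 0.29°) − (63.43° + 0.57°) = -58.00°

At ω = 2000 rad/s:
zero (1 + j2000·0.01) = 1 + j20 → |·| ≈ 20.025, ∠ ≈ 87.14°
zero (1 + j2000·0.0005) = 1 + j1 → |·| ≈ 1.4142, ∠ ≈ 45.00°
pole (1 + j2000·0.2) = 1 + j400 → |·| ≈ 400, ∠ ≈ 89.86°
pole (1 + j2000·0.001) = 1 + j2 → |·| ≈ 2.2361, ∠ ≈ 63.43°
|H| = 4000 · 20.025 · 1.4142 / (400 · 2.2361) ≈ 126.65
Gain = 20 log₁₀(126.65) ≈ 42.05 dB
∠H = (87.14° + 45.00°) − (89.86° + 63.43°) = -21.15°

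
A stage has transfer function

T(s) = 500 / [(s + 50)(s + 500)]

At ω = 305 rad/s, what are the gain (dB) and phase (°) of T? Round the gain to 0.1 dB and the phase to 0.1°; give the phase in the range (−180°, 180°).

At s = jω = j305:
pole (s+50): 50 + j305 → |·| = √(50²+305²) = √95525 ≈ 309.07, ∠ = arctan(305/50) ≈ 80.69°
pole (s+500): 500 + j305 → |·| = √(500²+305²) = √343025 ≈ 585.68, ∠ = arctan(305/500) ≈ 31.38°
|T| = 500 / 1.8102e+05 ≈ 0.0027621
Gain = 20 log₁₀(0.0027621) ≈ -51.18 dB
∠T = 0.00° − 112.07° = -112.07°

-51.2 dB, -112.1°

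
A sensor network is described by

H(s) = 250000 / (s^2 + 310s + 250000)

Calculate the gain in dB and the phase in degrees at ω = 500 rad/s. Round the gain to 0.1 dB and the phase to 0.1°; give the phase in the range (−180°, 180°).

At s = jω = j500:
quadratic: (j500)² + 310·j500 + 250000 = 0 + j155000 → |·| ≈ 1.55e+05, ∠ ≈ 90.00°
|H| = 250000 / 1.55e+05 ≈ 1.6129
Gain = 20 log₁₀(1.6129) ≈ 4.15 dB
∠H = 0.00° − 90.00° = -90.00°

4.2 dB, -90.0°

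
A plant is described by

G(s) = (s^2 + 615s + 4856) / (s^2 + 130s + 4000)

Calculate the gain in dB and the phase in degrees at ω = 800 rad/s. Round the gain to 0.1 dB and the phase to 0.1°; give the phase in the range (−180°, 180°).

Substitute s = j800:
Numerator: (j800)^2 + 615(j800) + 4856 = -635144 + j492000
Denominator: (j800)^2 + 130(j800) + 4000 = -636000 + j104000
|N| = √(635144² + 492000²) ≈ 8.0341e+05, ∠N ≈ 142.24°
|D| = √(636000² + 104000²) ≈ 6.4445e+05, ∠D ≈ 170.71°
|G| = 8.0341e+05 / 6.4445e+05 ≈ 1.2467
Gain = 20 log₁₀(1.2467) ≈ 1.92 dB
∠G = 142.24° − 170.71° = -28.47°

1.9 dB, -28.5°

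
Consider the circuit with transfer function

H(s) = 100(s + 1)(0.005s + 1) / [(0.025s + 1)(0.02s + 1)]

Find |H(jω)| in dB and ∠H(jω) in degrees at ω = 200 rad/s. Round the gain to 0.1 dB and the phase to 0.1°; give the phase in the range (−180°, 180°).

At ω = 200 rad/s:
zero (1 + j200·1) = 1 + j200 → |·| ≈ 200, ∠ ≈ 89.71°
zero (1 + j200·0.005) = 1 + j1 → |·| ≈ 1.4142, ∠ ≈ 45.00°
pole (1 + j200·0.025) = 1 + j5 → |·| ≈ 5.099, ∠ ≈ 78.69°
pole (1 + j200·0.02) = 1 + j4 → |·| ≈ 4.1231, ∠ ≈ 75.96°
|H| = 100 · 200 · 1.4142 / (5.099 · 4.1231) ≈ 1345.3
Gain = 20 log₁₀(1345.3) ≈ 62.58 dB
∠H = (89.71° + 45.00°) − (78.69° + 75.96°) = -19.94°

62.6 dB, -19.9°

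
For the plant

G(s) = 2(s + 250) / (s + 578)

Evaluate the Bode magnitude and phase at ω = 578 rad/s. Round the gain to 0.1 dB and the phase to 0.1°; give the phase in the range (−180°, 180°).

3.8 dB, 21.6°

At s = jω = j578:
zero (s+250): 250 + j578 → |·| = √(250²+578²) = √396584 ≈ 629.75, ∠ = arctan(578/250) ≈ 66.61°
pole (s+578): 578 + j578 → |·| = √(578²+578²) = √668168 ≈ 817.42, ∠ = arctan(578/578) ≈ 45.00°
|G| = 2 · 629.75 / 817.42 ≈ 1.5408
Gain = 20 log₁₀(1.5408) ≈ 3.75 dB
∠G = 66.61° − 45.00° = 21.61°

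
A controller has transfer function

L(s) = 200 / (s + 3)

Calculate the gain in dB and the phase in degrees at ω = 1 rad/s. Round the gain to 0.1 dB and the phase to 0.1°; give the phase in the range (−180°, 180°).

At s = jω = j1:
pole (s+3): 3 + j1 → |·| = √(3²+1²) = √10 ≈ 3.1623, ∠ = arctan(1/3) ≈ 18.43°
|L| = 200 / 3.1623 ≈ 63.245
Gain = 20 log₁₀(63.245) ≈ 36.02 dB
∠L = 0.00° − 18.43° = -18.43°

36.0 dB, -18.4°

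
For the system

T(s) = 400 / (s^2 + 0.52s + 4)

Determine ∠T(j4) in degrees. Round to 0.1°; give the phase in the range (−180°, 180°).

At s = jω = j4:
quadratic: (j4)² + 0.52·j4 + 4 = -12 + j2.08 → |·| ≈ 12.179, ∠ ≈ 170.17°
∠T = 0.00° − 170.17° = -170.17°

-170.2°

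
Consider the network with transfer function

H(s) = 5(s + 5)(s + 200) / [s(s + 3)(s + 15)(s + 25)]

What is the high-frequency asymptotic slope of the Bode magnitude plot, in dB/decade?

-40 dB/decade

Each pole contributes −20 dB/decade at high frequency; each zero contributes +20 dB/decade.
Net: 2 zero(s) − 4 pole(s) → -40 dB/decade.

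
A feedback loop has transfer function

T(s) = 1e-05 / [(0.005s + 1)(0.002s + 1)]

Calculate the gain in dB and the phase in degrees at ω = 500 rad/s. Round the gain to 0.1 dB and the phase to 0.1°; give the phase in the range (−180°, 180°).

-111.6 dB, -113.2°

At ω = 500 rad/s:
pole (1 + j500·0.005) = 1 + j2.5 → |·| ≈ 2.6926, ∠ ≈ 68.20°
pole (1 + j500·0.002) = 1 + j1 → |·| ≈ 1.4142, ∠ ≈ 45.00°
|T| = 1e-05 · 1 / (2.6926 · 1.4142) ≈ 2.6261e-06
Gain = 20 log₁₀(2.6261e-06) ≈ -111.61 dB
∠T = (0°) − (68.20° + 45.00°) = -113.20°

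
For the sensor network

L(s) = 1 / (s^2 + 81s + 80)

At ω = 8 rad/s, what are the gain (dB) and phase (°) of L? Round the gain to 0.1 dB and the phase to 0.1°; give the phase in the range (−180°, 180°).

-56.2 dB, -88.6°

Substitute s = j8:
Numerator: 1 = 1 + j0
Denominator: (j8)^2 + 81(j8) + 80 = 16 + j648
|N| = √(1² + 0²) ≈ 1, ∠N ≈ 0.00°
|D| = √(16² + 648²) ≈ 648.2, ∠D ≈ 88.59°
|L| = 1 / 648.2 ≈ 0.0015427
Gain = 20 log₁₀(0.0015427) ≈ -56.23 dB
∠L = 0.00° − 88.59° = -88.59°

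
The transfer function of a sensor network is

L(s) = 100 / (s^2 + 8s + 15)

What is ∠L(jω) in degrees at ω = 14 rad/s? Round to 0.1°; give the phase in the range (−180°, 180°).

Substitute s = j14:
Numerator: 100 = 100 + j0
Denominator: (j14)^2 + 8(j14) + 15 = -181 + j112
|N| = √(100² + 0²) ≈ 100, ∠N ≈ 0.00°
|D| = √(181² + 112²) ≈ 212.85, ∠D ≈ 148.25°
∠L = 0.00° − 148.25° = -148.25°

-148.3°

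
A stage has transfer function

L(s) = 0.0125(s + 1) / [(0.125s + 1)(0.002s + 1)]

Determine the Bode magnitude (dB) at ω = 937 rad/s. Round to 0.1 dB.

-26.5 dB

At ω = 937 rad/s:
zero (1 + j937·1) = 1 + j937 → |·| ≈ 937, ∠ ≈ 89.94°
pole (1 + j937·0.125) = 1 + j117.125 → |·| ≈ 117.13, ∠ ≈ 89.51°
pole (1 + j937·0.002) = 1 + j1.874 → |·| ≈ 2.1241, ∠ ≈ 61.91°
|L| = 0.0125 · 937 / (117.13 · 2.1241) ≈ 0.047077
Gain = 20 log₁₀(0.047077) ≈ -26.54 dB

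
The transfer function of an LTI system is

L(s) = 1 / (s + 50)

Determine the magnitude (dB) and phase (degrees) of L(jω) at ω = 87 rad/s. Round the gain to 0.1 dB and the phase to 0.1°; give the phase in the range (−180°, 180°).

Substitute s = j87:
Numerator: 1 = 1 + j0
Denominator: (j87) + 50 = 50 + j87
|N| = √(1² + 0²) ≈ 1, ∠N ≈ 0.00°
|D| = √(50² + 87²) ≈ 100.34, ∠D ≈ 60.11°
|L| = 1 / 100.34 ≈ 0.0099661
Gain = 20 log₁₀(0.0099661) ≈ -40.03 dB
∠L = 0.00° − 60.11° = -60.11°

-40.0 dB, -60.1°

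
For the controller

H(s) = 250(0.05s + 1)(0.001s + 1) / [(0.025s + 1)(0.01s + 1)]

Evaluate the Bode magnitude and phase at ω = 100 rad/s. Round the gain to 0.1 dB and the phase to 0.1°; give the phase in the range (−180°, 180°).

At ω = 100 rad/s:
zero (1 + j100·0.05) = 1 + j5 → |·| ≈ 5.099, ∠ ≈ 78.69°
zero (1 + j100·0.001) = 1 + j0.1 → |·| ≈ 1.005, ∠ ≈ 5.71°
pole (1 + j100·0.025) = 1 + j2.5 → |·| ≈ 2.6926, ∠ ≈ 68.20°
pole (1 + j100·0.01) = 1 + j1 → |·| ≈ 1.4142, ∠ ≈ 45.00°
|H| = 250 · 5.099 · 1.005 / (2.6926 · 1.4142) ≈ 336.44
Gain = 20 log₁₀(336.44) ≈ 50.54 dB
∠H = (78.69° + 5.71°) − (68.20° + 45.00°) = -28.80°

50.5 dB, -28.8°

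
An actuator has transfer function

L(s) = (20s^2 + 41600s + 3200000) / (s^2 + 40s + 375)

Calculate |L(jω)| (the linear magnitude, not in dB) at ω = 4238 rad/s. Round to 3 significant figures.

Substitute s = j4238:
Numerator: 20(j4238)^2 + 41600(j4238) + 3200000 = -356012880 + j176300800
Denominator: (j4238)^2 + 40(j4238) + 375 = -17960269 + j169520
|N| = √(356012880² + 176300800²) ≈ 3.9727e+08, ∠N ≈ 153.65°
|D| = √(17960269² + 169520²) ≈ 1.7961e+07, ∠D ≈ 179.46°
|L| = 3.9727e+08 / 1.7961e+07 ≈ 22.118

22.1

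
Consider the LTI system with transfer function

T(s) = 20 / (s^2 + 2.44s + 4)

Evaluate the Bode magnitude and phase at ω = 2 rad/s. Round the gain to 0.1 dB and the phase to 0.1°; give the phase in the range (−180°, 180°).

12.3 dB, -90.0°

At s = jω = j2:
quadratic: (j2)² + 2.44·j2 + 4 = 0 + j4.88 → |·| ≈ 4.88, ∠ ≈ 90.00°
|T| = 20 / 4.88 ≈ 4.0984
Gain = 20 log₁₀(4.0984) ≈ 12.25 dB
∠T = 0.00° − 90.00° = -90.00°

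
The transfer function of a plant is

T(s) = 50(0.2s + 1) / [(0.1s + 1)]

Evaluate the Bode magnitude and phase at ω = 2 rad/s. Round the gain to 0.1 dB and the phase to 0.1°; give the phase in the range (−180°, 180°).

At ω = 2 rad/s:
zero (1 + j2·0.2) = 1 + j0.4 → |·| ≈ 1.077, ∠ ≈ 21.80°
pole (1 + j2·0.1) = 1 + j0.2 → |·| ≈ 1.0198, ∠ ≈ 11.31°
|T| = 50 · 1.077 / (1.0198) ≈ 52.804
Gain = 20 log₁₀(52.804) ≈ 34.45 dB
∠T = (21.80°) − (11.31°) = 10.49°

34.5 dB, 10.5°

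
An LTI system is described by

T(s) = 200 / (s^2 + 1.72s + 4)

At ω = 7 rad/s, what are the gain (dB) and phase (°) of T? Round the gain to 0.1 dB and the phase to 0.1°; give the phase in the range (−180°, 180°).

12.7 dB, -165.0°

At s = jω = j7:
quadratic: (j7)² + 1.72·j7 + 4 = -45 + j12.04 → |·| ≈ 46.583, ∠ ≈ 165.02°
|T| = 200 / 46.583 ≈ 4.2934
Gain = 20 log₁₀(4.2934) ≈ 12.66 dB
∠T = 0.00° − 165.02° = -165.02°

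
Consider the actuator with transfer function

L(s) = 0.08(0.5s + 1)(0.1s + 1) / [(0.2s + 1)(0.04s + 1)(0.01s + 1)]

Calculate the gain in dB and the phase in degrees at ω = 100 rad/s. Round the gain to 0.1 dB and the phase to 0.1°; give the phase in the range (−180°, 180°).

At ω = 100 rad/s:
zero (1 + j100·0.5) = 1 + j50 → |·| ≈ 50.01, ∠ ≈ 88.85°
zero (1 + j100·0.1) = 1 + j10 → |·| ≈ 10.05, ∠ ≈ 84.29°
pole (1 + j100·0.2) = 1 + j20 → |·| ≈ 20.025, ∠ ≈ 87.14°
pole (1 + j100·0.04) = 1 + j4 → |·| ≈ 4.1231, ∠ ≈ 75.96°
pole (1 + j100·0.01) = 1 + j1 → |·| ≈ 1.4142, ∠ ≈ 45.00°
|L| = 0.08 · 50.01 · 10.05 / (20.025 · 4.1231 · 1.4142) ≈ 0.34435
Gain = 20 log₁₀(0.34435) ≈ -9.26 dB
∠L = (88.85° + 84.29°) − (87.14° + 75.96° + 45.00°) = -34.96°

-9.3 dB, -35.0°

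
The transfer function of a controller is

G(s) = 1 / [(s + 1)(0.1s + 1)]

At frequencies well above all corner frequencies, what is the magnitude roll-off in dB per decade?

-40 dB/decade

Each pole contributes −20 dB/decade at high frequency; each zero contributes +20 dB/decade.
Net: 0 zero(s) − 2 pole(s) → -40 dB/decade.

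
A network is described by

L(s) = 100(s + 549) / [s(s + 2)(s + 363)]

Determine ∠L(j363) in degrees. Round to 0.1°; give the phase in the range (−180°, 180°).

168.8°

At s = jω = j363:
zero (s+549): 549 + j363 → |·| = √(549²+363²) = √433170 ≈ 658.16, ∠ = arctan(363/549) ≈ 33.47°
pole (s+2): 2 + j363 → |·| = √(2²+363²) = √131773 ≈ 363.01, ∠ = arctan(363/2) ≈ 89.68°
pole (s+363): 363 + j363 → |·| = √(363²+363²) = √263538 ≈ 513.36, ∠ = arctan(363/363) ≈ 45.00°
pole at origin: |s| = 363, ∠ = 90.00° (in denominator)
∠L = 33.47° − 224.68° = -191.21° ≡ 168.79° (principal value)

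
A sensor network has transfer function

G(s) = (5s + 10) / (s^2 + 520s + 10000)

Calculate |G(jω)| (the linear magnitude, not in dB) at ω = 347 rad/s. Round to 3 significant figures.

Substitute s = j347:
Numerator: 5(j347) + 10 = 10 + j1735
Denominator: (j347)^2 + 520(j347) + 10000 = -110409 + j180440
|N| = √(10² + 1735²) ≈ 1735, ∠N ≈ 89.67°
|D| = √(110409² + 180440²) ≈ 2.1154e+05, ∠D ≈ 121.46°
|G| = 1735 / 2.1154e+05 ≈ 0.0082018

0.00820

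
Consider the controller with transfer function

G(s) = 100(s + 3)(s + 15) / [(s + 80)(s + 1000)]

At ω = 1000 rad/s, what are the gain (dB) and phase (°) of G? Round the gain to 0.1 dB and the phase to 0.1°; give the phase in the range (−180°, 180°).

37.0 dB, 48.5°

At s = jω = j1000:
zero (s+3): 3 + j1000 → |·| = √(3²+1000²) = √1000009 ≈ 1000, ∠ = arctan(1000/3) ≈ 89.83°
zero (s+15): 15 + j1000 → |·| = √(15²+1000²) = √1000225 ≈ 1000.1, ∠ = arctan(1000/15) ≈ 89.14°
pole (s+80): 80 + j1000 → |·| = √(80²+1000²) = √1006400 ≈ 1003.2, ∠ = arctan(1000/80) ≈ 85.43°
pole (s+1000): 1000 + j1000 → |·| = √(1000²+1000²) = √2000000 ≈ 1414.2, ∠ = arctan(1000/1000) ≈ 45.00°
|G| = 100 · 1.0001e+06 / 1.4187e+06 ≈ 70.494
Gain = 20 log₁₀(70.494) ≈ 36.96 dB
∠G = 178.97° − 130.43° = 48.54°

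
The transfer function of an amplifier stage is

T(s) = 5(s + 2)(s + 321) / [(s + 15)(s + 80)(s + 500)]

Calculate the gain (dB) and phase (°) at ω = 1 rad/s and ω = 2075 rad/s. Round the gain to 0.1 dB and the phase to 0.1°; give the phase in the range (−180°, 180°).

At s = jω = j1:
zero (s+2): 2 + j1 → |·| = √(2²+1²) = √5 ≈ 2.2361, ∠ = arctan(1/2) ≈ 26.57°
zero (s+321): 321 + j1 → |·| = √(321²+1²) = √103042 ≈ 321, ∠ = arctan(1/321) ≈ 0.18°
pole (s+15): 15 + j1 → |·| = √(15²+1²) = √226 ≈ 15.033, ∠ = arctan(1/15) ≈ 3.81°
pole (s+80): 80 + j1 → |·| = √(80²+1²) = √6401 ≈ 80.006, ∠ = arctan(1/80) ≈ 0.72°
pole (s+500): 500 + j1 → |·| = √(500²+1²) = √250001 ≈ 500, ∠ = arctan(1/500) ≈ 0.11°
|T| = 5 · 717.79 / 6.0137e+05 ≈ 0.005968
Gain = 20 log₁₀(0.005968) ≈ -44.48 dB
∠T = 26.75° − 4.64° = 22.11°

At s = jω = j2075:
zero (s+2): 2 + j2075 → |·| = √(2²+2075²) = √4305629 ≈ 2075, ∠ = arctan(2075/2) ≈ 89.94°
zero (s+321): 321 + j2075 → |·| = √(321²+2075²) = √4408666 ≈ 2099.7, ∠ = arctan(2075/321) ≈ 81.21°
pole (s+15): 15 + j2075 → |·| = √(15²+2075²) = √4305850 ≈ 2075.1, ∠ = arctan(2075/15) ≈ 89.59°
pole (s+80): 80 + j2075 → |·| = √(80²+2075²) = √4312025 ≈ 2076.5, ∠ = arctan(2075/80) ≈ 87.79°
pole (s+500): 500 + j2075 → |·| = √(500²+2075²) = √4555625 ≈ 2134.4, ∠ = arctan(2075/500) ≈ 76.45°
|T| = 5 · 4.3569e+06 / 9.197e+09 ≈ 0.0023687
Gain = 20 log₁₀(0.0023687) ≈ -52.51 dB
∠T = 171.15° − 253.83° = -82.68°

ω = 1: -44.5 dB, 22.1°; ω = 2075: -52.5 dB, -82.7°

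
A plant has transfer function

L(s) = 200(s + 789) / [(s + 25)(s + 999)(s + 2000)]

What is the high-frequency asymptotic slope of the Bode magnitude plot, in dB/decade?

-40 dB/decade

Each pole contributes −20 dB/decade at high frequency; each zero contributes +20 dB/decade.
Net: 1 zero(s) − 3 pole(s) → -40 dB/decade.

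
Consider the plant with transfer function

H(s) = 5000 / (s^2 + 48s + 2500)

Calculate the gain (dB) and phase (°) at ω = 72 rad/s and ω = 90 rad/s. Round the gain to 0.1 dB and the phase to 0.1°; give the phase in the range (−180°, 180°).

ω = 72: 1.2 dB, -127.8°; ω = 90: -3.0 dB, -142.4°

At s = jω = j72:
quadratic: (j72)² + 48·j72 + 2500 = -2684 + j3456 → |·| ≈ 4375.8, ∠ ≈ 127.83°
|H| = 5000 / 4375.8 ≈ 1.1426
Gain = 20 log₁₀(1.1426) ≈ 1.16 dB
∠H = 0.00° − 127.83° = -127.83°

At s = jω = j90:
quadratic: (j90)² + 48·j90 + 2500 = -5600 + j4320 → |·| ≈ 7072.7, ∠ ≈ 142.35°
|H| = 5000 / 7072.7 ≈ 0.70694
Gain = 20 log₁₀(0.70694) ≈ -3.01 dB
∠H = 0.00° − 142.35° = -142.35°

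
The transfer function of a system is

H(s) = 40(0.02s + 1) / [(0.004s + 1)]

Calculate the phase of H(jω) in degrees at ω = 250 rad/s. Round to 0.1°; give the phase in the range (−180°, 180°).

At ω = 250 rad/s:
zero (1 + j250·0.02) = 1 + j5 → |·| ≈ 5.099, ∠ ≈ 78.69°
pole (1 + j250·0.004) = 1 + j1 → |·| ≈ 1.4142, ∠ ≈ 45.00°
∠H = (78.69°) − (45.00°) = 33.69°

33.7°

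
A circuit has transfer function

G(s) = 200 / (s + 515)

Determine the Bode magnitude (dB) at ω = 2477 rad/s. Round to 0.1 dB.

At s = jω = j2477:
pole (s+515): 515 + j2477 → |·| = √(515²+2477²) = √6400754 ≈ 2530, ∠ = arctan(2477/515) ≈ 78.25°
|G| = 200 / 2530 ≈ 0.079051
Gain = 20 log₁₀(0.079051) ≈ -22.04 dB

-22.0 dB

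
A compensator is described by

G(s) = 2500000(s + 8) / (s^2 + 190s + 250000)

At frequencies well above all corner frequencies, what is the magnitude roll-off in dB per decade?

Each pole contributes −20 dB/decade at high frequency; each zero contributes +20 dB/decade.
Net: 1 zero(s) − 2 pole(s) → -20 dB/decade.

-20 dB/decade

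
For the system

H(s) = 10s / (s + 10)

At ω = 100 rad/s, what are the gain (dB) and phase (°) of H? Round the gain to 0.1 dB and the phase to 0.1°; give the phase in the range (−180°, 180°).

20.0 dB, 5.7°

At s = jω = j100:
zero at origin: s = j100 → |·| = 100, ∠ = 90.00°
pole (s+10): 10 + j100 → |·| = √(10²+100²) = √10100 ≈ 100.5, ∠ = arctan(100/10) ≈ 84.29°
|H| = 10 · 100 / 100.5 ≈ 9.9502
Gain = 20 log₁₀(9.9502) ≈ 19.96 dB
∠H = 90.00° − 84.29° = 5.71°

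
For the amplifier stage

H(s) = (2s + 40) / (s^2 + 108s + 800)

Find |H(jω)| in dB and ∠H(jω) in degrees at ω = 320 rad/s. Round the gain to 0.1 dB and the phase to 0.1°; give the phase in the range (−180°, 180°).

-44.5 dB, -74.8°

Substitute s = j320:
Numerator: 2(j320) + 40 = 40 + j640
Denominator: (j320)^2 + 108(j320) + 800 = -101600 + j34560
|N| = √(40² + 640²) ≈ 641.25, ∠N ≈ 86.42°
|D| = √(101600² + 34560²) ≈ 1.0732e+05, ∠D ≈ 161.21°
|H| = 641.25 / 1.0732e+05 ≈ 0.0059751
Gain = 20 log₁₀(0.0059751) ≈ -44.47 dB
∠H = 86.42° − 161.21° = -74.79°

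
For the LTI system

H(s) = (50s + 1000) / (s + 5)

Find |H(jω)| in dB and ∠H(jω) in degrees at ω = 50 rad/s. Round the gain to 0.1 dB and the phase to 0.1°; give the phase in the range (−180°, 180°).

34.6 dB, -16.1°

Substitute s = j50:
Numerator: 50(j50) + 1000 = 1000 + j2500
Denominator: (j50) + 5 = 5 + j50
|N| = √(1000² + 2500²) ≈ 2692.6, ∠N ≈ 68.20°
|D| = √(5² + 50²) ≈ 50.249, ∠D ≈ 84.29°
|H| = 2692.6 / 50.249 ≈ 53.585
Gain = 20 log₁₀(53.585) ≈ 34.58 dB
∠H = 68.20° − 84.29° = -16.09°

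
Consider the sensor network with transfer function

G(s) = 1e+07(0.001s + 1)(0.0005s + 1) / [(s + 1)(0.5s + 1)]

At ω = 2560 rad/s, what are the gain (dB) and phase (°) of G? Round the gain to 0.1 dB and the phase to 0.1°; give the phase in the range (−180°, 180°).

At ω = 2560 rad/s:
zero (1 + j2560·0.001) = 1 + j2.56 → |·| ≈ 2.7484, ∠ ≈ 68.66°
zero (1 + j2560·0.0005) = 1 + j1.28 → |·| ≈ 1.6243, ∠ ≈ 52.00°
pole (1 + j2560·1) = 1 + j2560 → |·| ≈ 2560, ∠ ≈ 89.98°
pole (1 + j2560·0.5) = 1 + j1280 → |·| ≈ 1280, ∠ ≈ 89.96°
|G| = 1e+07 · 2.7484 · 1.6243 / (2560 · 1280) ≈ 13.624
Gain = 20 log₁₀(13.624) ≈ 22.69 dB
∠G = (68.66° + 52.00°) − (89.98° + 89.96°) = -59.28°

22.7 dB, -59.3°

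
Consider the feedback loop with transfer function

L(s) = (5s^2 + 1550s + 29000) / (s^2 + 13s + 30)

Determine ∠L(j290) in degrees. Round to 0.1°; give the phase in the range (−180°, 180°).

-46.4°

Substitute s = j290:
Numerator: 5(j290)^2 + 1550(j290) + 29000 = -391500 + j449500
Denominator: (j290)^2 + 13(j290) + 30 = -84070 + j3770
|N| = √(391500² + 449500²) ≈ 5.9609e+05, ∠N ≈ 131.05°
|D| = √(84070² + 3770²) ≈ 84154, ∠D ≈ 177.43°
∠L = 131.05° − 177.43° = -46.38°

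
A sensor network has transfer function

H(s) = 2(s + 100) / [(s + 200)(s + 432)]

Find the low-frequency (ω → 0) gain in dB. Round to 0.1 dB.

-52.7 dB

H(0) = 2·100 / (200·432) ≈ 0.0023148
20 log₁₀(0.0023148) ≈ -52.71 dB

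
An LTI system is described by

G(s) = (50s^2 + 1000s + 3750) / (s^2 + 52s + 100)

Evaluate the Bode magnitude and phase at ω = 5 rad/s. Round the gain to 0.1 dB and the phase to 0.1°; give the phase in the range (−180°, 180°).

26.3 dB, -10.5°

Substitute s = j5:
Numerator: 50(j5)^2 + 1000(j5) + 3750 = 2500 + j5000
Denominator: (j5)^2 + 52(j5) + 100 = 75 + j260
|N| = √(2500² + 5000²) ≈ 5590.2, ∠N ≈ 63.43°
|D| = √(75² + 260²) ≈ 270.6, ∠D ≈ 73.91°
|G| = 5590.2 / 270.6 ≈ 20.659
Gain = 20 log₁₀(20.659) ≈ 26.30 dB
∠G = 63.43° − 73.91° = -10.48°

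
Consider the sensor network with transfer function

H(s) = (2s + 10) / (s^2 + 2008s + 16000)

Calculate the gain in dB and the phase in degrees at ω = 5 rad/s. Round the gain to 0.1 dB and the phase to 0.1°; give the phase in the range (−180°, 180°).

-62.5 dB, 12.9°

Substitute s = j5:
Numerator: 2(j5) + 10 = 10 + j10
Denominator: (j5)^2 + 2008(j5) + 16000 = 15975 + j10040
|N| = √(10² + 10²) ≈ 14.142, ∠N ≈ 45.00°
|D| = √(15975² + 10040²) ≈ 18868, ∠D ≈ 32.15°
|H| = 14.142 / 18868 ≈ 0.00074952
Gain = 20 log₁₀(0.00074952) ≈ -62.50 dB
∠H = 45.00° − 32.15° = 12.85°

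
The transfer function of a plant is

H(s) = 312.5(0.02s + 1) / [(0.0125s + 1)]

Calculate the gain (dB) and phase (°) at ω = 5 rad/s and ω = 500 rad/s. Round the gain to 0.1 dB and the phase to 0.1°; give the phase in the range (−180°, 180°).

At ω = 5 rad/s:
zero (1 + j5·0.02) = 1 + j0.1 → |·| ≈ 1.005, ∠ ≈ 5.71°
pole (1 + j5·0.0125) = 1 + j0.0625 → |·| ≈ 1.002, ∠ ≈ 3.58°
|H| = 312.5 · 1.005 / (1.002) ≈ 313.44
Gain = 20 log₁₀(313.44) ≈ 49.92 dB
∠H = (5.71°) − (3.58°) = 2.13°

At ω = 500 rad/s:
zero (1 + j500·0.02) = 1 + j10 → |·| ≈ 10.05, ∠ ≈ 84.29°
pole (1 + j500·0.0125) = 1 + j6.25 → |·| ≈ 6.3295, ∠ ≈ 80.91°
|H| = 312.5 · 10.05 / (6.3295) ≈ 496.19
Gain = 20 log₁₀(496.19) ≈ 53.91 dB
∠H = (84.29°) − (80.91°) = 3.38°

ω = 5: 49.9 dB, 2.1°; ω = 500: 53.9 dB, 3.4°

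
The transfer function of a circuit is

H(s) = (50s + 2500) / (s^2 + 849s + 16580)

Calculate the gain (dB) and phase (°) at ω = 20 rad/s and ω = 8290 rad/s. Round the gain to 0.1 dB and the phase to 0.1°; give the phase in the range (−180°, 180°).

ω = 20: -18.8 dB, -24.6°; ω = 8290: -44.4 dB, -84.5°

Substitute s = j20:
Numerator: 50(j20) + 2500 = 2500 + j1000
Denominator: (j20)^2 + 849(j20) + 16580 = 16180 + j16980
|N| = √(2500² + 1000²) ≈ 2692.6, ∠N ≈ 21.80°
|D| = √(16180² + 16980²) ≈ 23454, ∠D ≈ 46.38°
|H| = 2692.6 / 23454 ≈ 0.1148
Gain = 20 log₁₀(0.1148) ≈ -18.80 dB
∠H = 21.80° − 46.38° = -24.58°

Substitute s = j8290:
Numerator: 50(j8290) + 2500 = 2500 + j414500
Denominator: (j8290)^2 + 849(j8290) + 16580 = -68707520 + j7038210
|N| = √(2500² + 414500²) ≈ 4.1451e+05, ∠N ≈ 89.65°
|D| = √(68707520² + 7038210²) ≈ 6.9067e+07, ∠D ≈ 174.15°
|H| = 4.1451e+05 / 6.9067e+07 ≈ 0.0060016
Gain = 20 log₁₀(0.0060016) ≈ -44.43 dB
∠H = 89.65° − 174.15° = -84.50°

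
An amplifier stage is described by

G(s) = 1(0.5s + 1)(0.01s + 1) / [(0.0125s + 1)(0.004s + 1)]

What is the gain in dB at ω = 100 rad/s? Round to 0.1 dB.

32.3 dB

At ω = 100 rad/s:
zero (1 + j100·0.5) = 1 + j50 → |·| ≈ 50.01, ∠ ≈ 88.85°
zero (1 + j100·0.01) = 1 + j1 → |·| ≈ 1.4142, ∠ ≈ 45.00°
pole (1 + j100·0.0125) = 1 + j1.25 → |·| ≈ 1.6008, ∠ ≈ 51.34°
pole (1 + j100·0.004) = 1 + j0.4 → |·| ≈ 1.077, ∠ ≈ 21.80°
|G| = 1 · 50.01 · 1.4142 / (1.6008 · 1.077) ≈ 41.022
Gain = 20 log₁₀(41.022) ≈ 32.26 dB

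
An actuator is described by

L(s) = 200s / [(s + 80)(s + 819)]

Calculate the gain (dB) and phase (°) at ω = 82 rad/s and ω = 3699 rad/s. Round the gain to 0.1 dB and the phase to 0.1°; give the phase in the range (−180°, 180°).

ω = 82: -15.2 dB, 38.6°; ω = 3699: -25.6 dB, -76.3°

At s = jω = j82:
zero at origin: s = j82 → |·| = 82, ∠ = 90.00°
pole (s+80): 80 + j82 → |·| = √(80²+82²) = √13124 ≈ 114.56, ∠ = arctan(82/80) ≈ 45.71°
pole (s+819): 819 + j82 → |·| = √(819²+82²) = √677485 ≈ 823.09, ∠ = arctan(82/819) ≈ 5.72°
|L| = 200 · 82 / 94293 ≈ 0.17393
Gain = 20 log₁₀(0.17393) ≈ -15.19 dB
∠L = 90.00° − 51.43° = 38.57°

At s = jω = j3699:
zero at origin: s = j3699 → |·| = 3699, ∠ = 90.00°
pole (s+80): 80 + j3699 → |·| = √(80²+3699²) = √13689001 ≈ 3699.9, ∠ = arctan(3699/80) ≈ 88.76°
pole (s+819): 819 + j3699 → |·| = √(819²+3699²) = √14353362 ≈ 3788.6, ∠ = arctan(3699/819) ≈ 77.52°
|L| = 200 · 3699 / 1.4017e+07 ≈ 0.052779
Gain = 20 log₁₀(0.052779) ≈ -25.55 dB
∠L = 90.00° − 166.28° = -76.28°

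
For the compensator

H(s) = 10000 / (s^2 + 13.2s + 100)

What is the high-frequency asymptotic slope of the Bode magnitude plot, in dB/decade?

Each pole contributes −20 dB/decade at high frequency; each zero contributes +20 dB/decade.
Net: 0 zero(s) − 2 pole(s) → -40 dB/decade.

-40 dB/decade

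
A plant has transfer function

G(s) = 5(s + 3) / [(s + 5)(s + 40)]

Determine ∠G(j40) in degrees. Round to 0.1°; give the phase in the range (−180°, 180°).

-42.2°

At s = jω = j40:
zero (s+3): 3 + j40 → |·| = √(3²+40²) = √1609 ≈ 40.112, ∠ = arctan(40/3) ≈ 85.71°
pole (s+5): 5 + j40 → |·| = √(5²+40²) = √1625 ≈ 40.311, ∠ = arctan(40/5) ≈ 82.87°
pole (s+40): 40 + j40 → |·| = √(40²+40²) = √3200 ≈ 56.569, ∠ = arctan(40/40) ≈ 45.00°
∠G = 85.71° − 127.87° = -42.16°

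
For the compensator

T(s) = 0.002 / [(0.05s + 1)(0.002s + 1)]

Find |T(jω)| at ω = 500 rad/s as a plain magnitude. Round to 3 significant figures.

5.65e-05

At ω = 500 rad/s:
pole (1 + j500·0.05) = 1 + j25 → |·| ≈ 25.02, ∠ ≈ 87.71°
pole (1 + j500·0.002) = 1 + j1 → |·| ≈ 1.4142, ∠ ≈ 45.00°
|T| = 0.002 · 1 / (25.02 · 1.4142) ≈ 5.6524e-05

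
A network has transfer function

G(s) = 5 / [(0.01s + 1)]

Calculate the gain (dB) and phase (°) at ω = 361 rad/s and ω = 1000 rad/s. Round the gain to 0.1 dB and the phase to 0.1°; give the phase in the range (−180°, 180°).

At ω = 361 rad/s:
pole (1 + j361·0.01) = 1 + j3.61 → |·| ≈ 3.7459, ∠ ≈ 74.52°
|G| = 5 · 1 / (3.7459) ≈ 1.3348
Gain = 20 log₁₀(1.3348) ≈ 2.51 dB
∠G = (0°) − (74.52°) = -74.52°

At ω = 1000 rad/s:
pole (1 + j1000·0.01) = 1 + j10 → |·| ≈ 10.05, ∠ ≈ 84.29°
|G| = 5 · 1 / (10.05) ≈ 0.49751
Gain = 20 log₁₀(0.49751) ≈ -6.06 dB
∠G = (0°) − (84.29°) = -84.29°

ω = 361: 2.5 dB, -74.5°; ω = 1000: -6.1 dB, -84.3°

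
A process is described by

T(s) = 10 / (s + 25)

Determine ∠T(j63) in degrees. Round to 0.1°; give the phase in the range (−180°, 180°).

-68.4°

Substitute s = j63:
Numerator: 10 = 10 + j0
Denominator: (j63) + 25 = 25 + j63
|N| = √(10² + 0²) ≈ 10, ∠N ≈ 0.00°
|D| = √(25² + 63²) ≈ 67.779, ∠D ≈ 68.36°
∠T = 0.00° − 68.36° = -68.36°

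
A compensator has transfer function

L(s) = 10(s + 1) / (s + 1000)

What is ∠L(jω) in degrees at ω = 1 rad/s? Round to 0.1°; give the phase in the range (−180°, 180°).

At s = jω = j1:
zero (s+1): 1 + j1 → |·| = √(1²+1²) = √2 ≈ 1.4142, ∠ = arctan(1/1) ≈ 45.00°
pole (s+1000): 1000 + j1 → |·| = √(1000²+1²) = √1000001 ≈ 1000, ∠ = arctan(1/1000) ≈ 0.06°
∠L = 45.00° − 0.06° = 44.94°

44.9°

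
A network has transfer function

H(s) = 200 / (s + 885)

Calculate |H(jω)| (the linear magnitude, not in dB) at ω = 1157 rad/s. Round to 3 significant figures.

Substitute s = j1157:
Numerator: 200 = 200 + j0
Denominator: (j1157) + 885 = 885 + j1157
|N| = √(200² + 0²) ≈ 200, ∠N ≈ 0.00°
|D| = √(885² + 1157²) ≈ 1456.7, ∠D ≈ 52.59°
|H| = 200 / 1456.7 ≈ 0.1373

0.137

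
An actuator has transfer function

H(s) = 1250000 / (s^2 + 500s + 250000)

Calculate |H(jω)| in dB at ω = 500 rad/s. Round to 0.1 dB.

14.0 dB

At s = jω = j500:
quadratic: (j500)² + 500·j500 + 250000 = 0 + j250000 → |·| ≈ 2.5e+05, ∠ ≈ 90.00°
|H| = 1250000 / 2.5e+05 ≈ 5
Gain = 20 log₁₀(5) ≈ 13.98 dB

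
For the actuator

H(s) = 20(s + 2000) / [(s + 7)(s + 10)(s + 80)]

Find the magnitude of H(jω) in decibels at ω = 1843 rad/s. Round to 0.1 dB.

At s = jω = j1843:
zero (s+2000): 2000 + j1843 → |·| = √(2000²+1843²) = √7396649 ≈ 2719.7, ∠ = arctan(1843/2000) ≈ 42.66°
pole (s+7): 7 + j1843 → |·| = √(7²+1843²) = √3396698 ≈ 1843, ∠ = arctan(1843/7) ≈ 89.78°
pole (s+10): 10 + j1843 → |·| = √(10²+1843²) = √3396749 ≈ 1843, ∠ = arctan(1843/10) ≈ 89.69°
pole (s+80): 80 + j1843 → |·| = √(80²+1843²) = √3403049 ≈ 1844.7, ∠ = arctan(1843/80) ≈ 87.51°
|H| = 20 · 2719.7 / 6.2658e+09 ≈ 8.6811e-06
Gain = 20 log₁₀(8.6811e-06) ≈ -101.23 dB

-101.2 dB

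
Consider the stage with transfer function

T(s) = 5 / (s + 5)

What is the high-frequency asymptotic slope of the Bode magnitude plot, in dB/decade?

Each pole contributes −20 dB/decade at high frequency; each zero contributes +20 dB/decade.
Net: 0 zero(s) − 1 pole(s) → -20 dB/decade.

-20 dB/decade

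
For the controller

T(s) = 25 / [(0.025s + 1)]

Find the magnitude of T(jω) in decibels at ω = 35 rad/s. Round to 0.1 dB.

25.5 dB

At ω = 35 rad/s:
pole (1 + j35·0.025) = 1 + j0.875 → |·| ≈ 1.3288, ∠ ≈ 41.19°
|T| = 25 · 1 / (1.3288) ≈ 18.814
Gain = 20 log₁₀(18.814) ≈ 25.49 dB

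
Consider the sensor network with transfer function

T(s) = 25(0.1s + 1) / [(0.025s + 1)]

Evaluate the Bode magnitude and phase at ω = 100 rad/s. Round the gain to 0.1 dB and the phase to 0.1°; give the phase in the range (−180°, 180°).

39.4 dB, 16.1°

At ω = 100 rad/s:
zero (1 + j100·0.1) = 1 + j10 → |·| ≈ 10.05, ∠ ≈ 84.29°
pole (1 + j100·0.025) = 1 + j2.5 → |·| ≈ 2.6926, ∠ ≈ 68.20°
|T| = 25 · 10.05 / (2.6926) ≈ 93.311
Gain = 20 log₁₀(93.311) ≈ 39.40 dB
∠T = (84.29°) − (68.20°) = 16.09°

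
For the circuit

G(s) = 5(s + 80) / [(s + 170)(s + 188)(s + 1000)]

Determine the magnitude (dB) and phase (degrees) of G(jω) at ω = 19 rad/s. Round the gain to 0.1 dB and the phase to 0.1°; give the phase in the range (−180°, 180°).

-97.9 dB, 0.1°

At s = jω = j19:
zero (s+80): 80 + j19 → |·| = √(80²+19²) = √6761 ≈ 82.225, ∠ = arctan(19/80) ≈ 13.36°
pole (s+170): 170 + j19 → |·| = √(170²+19²) = √29261 ≈ 171.06, ∠ = arctan(19/170) ≈ 6.38°
pole (s+188): 188 + j19 → |·| = √(188²+19²) = √35705 ≈ 188.96, ∠ = arctan(19/188) ≈ 5.77°
pole (s+1000): 1000 + j19 → |·| = √(1000²+19²) = √1000361 ≈ 1000.2, ∠ = arctan(19/1000) ≈ 1.09°
|G| = 5 · 82.225 / 3.233e+07 ≈ 1.2717e-05
Gain = 20 log₁₀(1.2717e-05) ≈ -97.91 dB
∠G = 13.36° − 13.24° = 0.12°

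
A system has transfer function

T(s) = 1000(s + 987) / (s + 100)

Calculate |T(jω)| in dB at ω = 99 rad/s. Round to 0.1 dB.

77.0 dB

At s = jω = j99:
zero (s+987): 987 + j99 → |·| = √(987²+99²) = √983970 ≈ 991.95, ∠ = arctan(99/987) ≈ 5.73°
pole (s+100): 100 + j99 → |·| = √(100²+99²) = √19801 ≈ 140.72, ∠ = arctan(99/100) ≈ 44.71°
|T| = 1000 · 991.95 / 140.72 ≈ 7049.1
Gain = 20 log₁₀(7049.1) ≈ 76.96 dB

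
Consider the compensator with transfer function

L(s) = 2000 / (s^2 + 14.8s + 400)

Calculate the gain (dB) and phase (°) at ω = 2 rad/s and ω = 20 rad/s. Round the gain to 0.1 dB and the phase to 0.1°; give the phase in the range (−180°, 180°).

At s = jω = j2:
quadratic: (j2)² + 14.8·j2 + 400 = 396 + j29.6 → |·| ≈ 397.1, ∠ ≈ 4.27°
|L| = 2000 / 397.1 ≈ 5.0365
Gain = 20 log₁₀(5.0365) ≈ 14.04 dB
∠L = 0.00° − 4.27° = -4.27°

At s = jω = j20:
quadratic: (j20)² + 14.8·j20 + 400 = 0 + j296 → |·| ≈ 296, ∠ ≈ 90.00°
|L| = 2000 / 296 ≈ 6.7568
Gain = 20 log₁₀(6.7568) ≈ 16.59 dB
∠L = 0.00° − 90.00° = -90.00°

ω = 2: 14.0 dB, -4.3°; ω = 20: 16.6 dB, -90.0°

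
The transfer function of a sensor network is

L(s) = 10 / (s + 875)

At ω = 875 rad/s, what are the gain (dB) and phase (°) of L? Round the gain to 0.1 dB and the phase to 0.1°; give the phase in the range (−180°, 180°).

-41.9 dB, -45.0°

Substitute s = j875:
Numerator: 10 = 10 + j0
Denominator: (j875) + 875 = 875 + j875
|N| = √(10² + 0²) ≈ 10, ∠N ≈ 0.00°
|D| = √(875² + 875²) ≈ 1237.4, ∠D ≈ 45.00°
|L| = 10 / 1237.4 ≈ 0.0080815
Gain = 20 log₁₀(0.0080815) ≈ -41.85 dB
∠L = 0.00° − 45.00° = -45.00°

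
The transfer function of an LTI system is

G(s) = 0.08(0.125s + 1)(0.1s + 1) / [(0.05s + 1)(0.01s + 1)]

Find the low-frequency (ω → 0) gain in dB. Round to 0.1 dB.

G(0) = 0.08 · 1 / 1 = 0.08
20 log₁₀(0.08) ≈ -21.94 dB

-21.9 dB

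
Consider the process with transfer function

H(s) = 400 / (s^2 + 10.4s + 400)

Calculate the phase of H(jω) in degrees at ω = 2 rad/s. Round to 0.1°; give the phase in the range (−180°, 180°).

-3.0°

At s = jω = j2:
quadratic: (j2)² + 10.4·j2 + 400 = 396 + j20.8 → |·| ≈ 396.55, ∠ ≈ 3.01°
∠H = 0.00° − 3.01° = -3.01°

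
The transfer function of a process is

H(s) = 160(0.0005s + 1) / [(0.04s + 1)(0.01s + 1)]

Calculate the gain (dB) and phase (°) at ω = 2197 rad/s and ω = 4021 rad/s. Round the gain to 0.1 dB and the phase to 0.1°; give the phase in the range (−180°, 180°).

At ω = 2197 rad/s:
zero (1 + j2197·0.0005) = 1 + j1.0985 → |·| ≈ 1.4855, ∠ ≈ 47.69°
pole (1 + j2197·0.04) = 1 + j87.88 → |·| ≈ 87.886, ∠ ≈ 89.35°
pole (1 + j2197·0.01) = 1 + j21.97 → |·| ≈ 21.993, ∠ ≈ 87.39°
|H| = 160 · 1.4855 / (87.886 · 21.993) ≈ 0.12297
Gain = 20 log₁₀(0.12297) ≈ -18.20 dB
∠H = (47.69°) − (89.35° + 87.39°) = -129.05°

At ω = 4021 rad/s:
zero (1 + j4021·0.0005) = 1 + j2.0105 → |·| ≈ 2.2455, ∠ ≈ 63.55°
pole (1 + j4021·0.04) = 1 + j160.84 → |·| ≈ 160.84, ∠ ≈ 89.64°
pole (1 + j4021·0.01) = 1 + j40.21 → |·| ≈ 40.222, ∠ ≈ 88.58°
|H| = 160 · 2.2455 / (160.84 · 40.222) ≈ 0.055536
Gain = 20 log₁₀(0.055536) ≈ -25.11 dB
∠H = (63.55°) − (89.64° + 88.58°) = -114.67°

ω = 2197: -18.2 dB, -129.1°; ω = 4021: -25.1 dB, -114.7°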